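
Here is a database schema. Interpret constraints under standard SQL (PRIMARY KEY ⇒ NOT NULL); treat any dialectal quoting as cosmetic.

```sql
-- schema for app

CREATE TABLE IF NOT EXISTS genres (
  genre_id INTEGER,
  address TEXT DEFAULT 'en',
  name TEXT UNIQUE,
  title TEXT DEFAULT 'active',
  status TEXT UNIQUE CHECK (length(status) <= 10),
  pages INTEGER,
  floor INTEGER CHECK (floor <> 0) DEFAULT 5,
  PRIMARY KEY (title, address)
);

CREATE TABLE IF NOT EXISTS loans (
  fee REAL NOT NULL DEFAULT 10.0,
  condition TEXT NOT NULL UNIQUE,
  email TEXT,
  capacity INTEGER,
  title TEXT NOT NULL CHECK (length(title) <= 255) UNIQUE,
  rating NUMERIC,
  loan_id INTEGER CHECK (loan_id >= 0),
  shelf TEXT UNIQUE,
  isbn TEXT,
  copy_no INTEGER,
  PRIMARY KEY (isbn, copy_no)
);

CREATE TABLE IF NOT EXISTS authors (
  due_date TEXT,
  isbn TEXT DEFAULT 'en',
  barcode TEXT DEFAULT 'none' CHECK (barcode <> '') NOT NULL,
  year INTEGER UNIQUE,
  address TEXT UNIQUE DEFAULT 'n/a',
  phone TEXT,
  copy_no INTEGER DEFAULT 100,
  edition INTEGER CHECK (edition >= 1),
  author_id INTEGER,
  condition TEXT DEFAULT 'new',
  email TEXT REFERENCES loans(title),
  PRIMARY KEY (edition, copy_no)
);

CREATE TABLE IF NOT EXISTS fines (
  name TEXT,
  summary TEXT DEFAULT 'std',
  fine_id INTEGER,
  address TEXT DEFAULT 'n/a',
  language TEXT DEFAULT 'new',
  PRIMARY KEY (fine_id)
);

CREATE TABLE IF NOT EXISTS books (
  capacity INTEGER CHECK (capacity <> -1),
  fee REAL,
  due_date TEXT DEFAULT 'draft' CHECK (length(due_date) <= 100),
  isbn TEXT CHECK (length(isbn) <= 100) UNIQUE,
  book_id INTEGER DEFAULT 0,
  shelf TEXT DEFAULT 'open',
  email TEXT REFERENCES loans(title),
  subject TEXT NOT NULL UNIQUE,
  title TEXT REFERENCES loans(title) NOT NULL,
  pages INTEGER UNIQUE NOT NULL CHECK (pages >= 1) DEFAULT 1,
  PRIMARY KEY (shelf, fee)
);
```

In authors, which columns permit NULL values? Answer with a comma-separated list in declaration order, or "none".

- due_date: no NOT NULL constraint applies → nullable.
- isbn: DEFAULT only fills an omitted column; an explicit NULL is still allowed → nullable.
- barcode: declared NOT NULL → not nullable.
- year: UNIQUE does not imply NOT NULL → nullable.
- address: UNIQUE does not imply NOT NULL → nullable.
- phone: no NOT NULL constraint applies → nullable.
- copy_no: part of the PRIMARY KEY, which implies NOT NULL → not nullable.
- edition: part of the PRIMARY KEY, which implies NOT NULL → not nullable.
- author_id: no NOT NULL constraint applies → nullable.
- condition: DEFAULT only fills an omitted column; an explicit NULL is still allowed → nullable.
- email: a foreign key column may be NULL unless separately constrained → nullable.

due_date, isbn, year, address, phone, author_id, condition, email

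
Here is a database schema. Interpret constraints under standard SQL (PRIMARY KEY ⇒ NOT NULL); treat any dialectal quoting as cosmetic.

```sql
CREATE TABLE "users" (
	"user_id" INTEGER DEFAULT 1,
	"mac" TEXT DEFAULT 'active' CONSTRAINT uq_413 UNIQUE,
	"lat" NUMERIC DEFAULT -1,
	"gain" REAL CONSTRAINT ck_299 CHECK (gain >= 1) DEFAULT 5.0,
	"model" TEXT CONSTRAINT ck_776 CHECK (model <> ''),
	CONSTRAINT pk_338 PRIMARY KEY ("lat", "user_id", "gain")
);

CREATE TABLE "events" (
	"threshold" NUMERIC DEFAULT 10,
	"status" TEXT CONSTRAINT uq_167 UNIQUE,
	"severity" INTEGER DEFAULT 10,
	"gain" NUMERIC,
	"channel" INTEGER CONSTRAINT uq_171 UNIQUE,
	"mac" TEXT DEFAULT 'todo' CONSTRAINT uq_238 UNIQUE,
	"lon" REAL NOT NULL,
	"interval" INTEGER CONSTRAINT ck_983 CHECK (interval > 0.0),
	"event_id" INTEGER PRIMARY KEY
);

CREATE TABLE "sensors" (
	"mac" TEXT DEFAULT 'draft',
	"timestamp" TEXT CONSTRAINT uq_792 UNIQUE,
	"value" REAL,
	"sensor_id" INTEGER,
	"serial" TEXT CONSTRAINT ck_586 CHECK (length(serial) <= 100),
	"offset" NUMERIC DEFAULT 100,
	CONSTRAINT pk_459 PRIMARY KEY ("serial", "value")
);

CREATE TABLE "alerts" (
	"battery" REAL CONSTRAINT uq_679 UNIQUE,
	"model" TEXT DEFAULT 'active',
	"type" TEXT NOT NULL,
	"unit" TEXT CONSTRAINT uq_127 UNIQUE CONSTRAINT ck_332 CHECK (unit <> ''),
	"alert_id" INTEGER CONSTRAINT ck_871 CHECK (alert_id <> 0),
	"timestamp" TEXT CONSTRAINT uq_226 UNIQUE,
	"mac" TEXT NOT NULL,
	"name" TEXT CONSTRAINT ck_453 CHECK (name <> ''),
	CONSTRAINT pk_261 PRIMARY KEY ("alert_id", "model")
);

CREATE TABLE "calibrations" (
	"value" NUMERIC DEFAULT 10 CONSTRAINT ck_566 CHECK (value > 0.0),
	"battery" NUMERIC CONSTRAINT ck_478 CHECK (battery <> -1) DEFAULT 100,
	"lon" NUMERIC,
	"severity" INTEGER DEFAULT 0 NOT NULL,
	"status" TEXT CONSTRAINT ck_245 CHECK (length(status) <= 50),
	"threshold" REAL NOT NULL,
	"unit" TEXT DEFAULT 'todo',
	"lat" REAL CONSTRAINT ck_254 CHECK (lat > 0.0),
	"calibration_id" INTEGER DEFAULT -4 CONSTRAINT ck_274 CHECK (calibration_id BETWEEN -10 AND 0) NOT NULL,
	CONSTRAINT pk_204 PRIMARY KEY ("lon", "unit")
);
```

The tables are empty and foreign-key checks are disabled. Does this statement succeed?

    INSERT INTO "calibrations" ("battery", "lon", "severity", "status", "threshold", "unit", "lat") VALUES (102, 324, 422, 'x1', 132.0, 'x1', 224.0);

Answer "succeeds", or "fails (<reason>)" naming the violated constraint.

NOT NULL columns: calibration_id defaults to -4; lon is supplied; severity is supplied; threshold is supplied; unit is supplied.
CHECK constraints: 102 satisfies (battery <> -1); 'x1' satisfies (length(status) <= 50); 224.0 satisfies (lat > 0.0).
No constraint is violated.

succeeds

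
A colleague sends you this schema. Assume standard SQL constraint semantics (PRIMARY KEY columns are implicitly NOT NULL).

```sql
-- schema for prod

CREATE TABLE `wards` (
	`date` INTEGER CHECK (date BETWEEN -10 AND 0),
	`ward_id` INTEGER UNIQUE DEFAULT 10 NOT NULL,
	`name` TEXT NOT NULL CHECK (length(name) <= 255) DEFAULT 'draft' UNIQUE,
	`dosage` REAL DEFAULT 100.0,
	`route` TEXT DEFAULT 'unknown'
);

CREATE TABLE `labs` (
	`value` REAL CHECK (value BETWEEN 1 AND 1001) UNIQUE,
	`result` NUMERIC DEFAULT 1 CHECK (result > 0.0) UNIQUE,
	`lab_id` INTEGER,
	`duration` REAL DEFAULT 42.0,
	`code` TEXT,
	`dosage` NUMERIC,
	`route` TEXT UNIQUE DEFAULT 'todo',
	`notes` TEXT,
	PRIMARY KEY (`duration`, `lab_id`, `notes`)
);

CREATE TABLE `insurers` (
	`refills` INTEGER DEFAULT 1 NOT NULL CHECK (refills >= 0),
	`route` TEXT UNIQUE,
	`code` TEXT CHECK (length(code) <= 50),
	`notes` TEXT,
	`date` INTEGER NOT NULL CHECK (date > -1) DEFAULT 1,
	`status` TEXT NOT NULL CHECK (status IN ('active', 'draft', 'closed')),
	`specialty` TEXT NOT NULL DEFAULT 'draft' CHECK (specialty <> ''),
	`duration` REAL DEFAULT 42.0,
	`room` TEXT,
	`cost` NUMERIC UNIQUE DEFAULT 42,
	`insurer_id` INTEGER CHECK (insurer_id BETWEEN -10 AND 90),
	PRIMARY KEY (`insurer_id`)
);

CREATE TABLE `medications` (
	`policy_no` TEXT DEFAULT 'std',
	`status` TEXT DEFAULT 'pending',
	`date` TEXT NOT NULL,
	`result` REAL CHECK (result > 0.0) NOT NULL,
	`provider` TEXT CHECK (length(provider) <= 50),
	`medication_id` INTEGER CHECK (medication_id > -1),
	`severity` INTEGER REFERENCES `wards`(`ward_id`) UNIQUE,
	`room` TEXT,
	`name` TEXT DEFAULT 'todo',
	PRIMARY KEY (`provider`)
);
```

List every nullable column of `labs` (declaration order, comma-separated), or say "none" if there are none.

- value: CHECK does not forbid NULL (a CHECK constraint passes when its expression is NULL) → nullable.
- result: CHECK does not forbid NULL (a CHECK constraint passes when its expression is NULL) → nullable.
- lab_id: part of the PRIMARY KEY, which implies NOT NULL → not nullable.
- duration: part of the PRIMARY KEY, which implies NOT NULL → not nullable.
- code: no NOT NULL constraint applies → nullable.
- dosage: no NOT NULL constraint applies → nullable.
- route: UNIQUE does not imply NOT NULL → nullable.
- notes: part of the PRIMARY KEY, which implies NOT NULL → not nullable.

value, result, code, dosage, route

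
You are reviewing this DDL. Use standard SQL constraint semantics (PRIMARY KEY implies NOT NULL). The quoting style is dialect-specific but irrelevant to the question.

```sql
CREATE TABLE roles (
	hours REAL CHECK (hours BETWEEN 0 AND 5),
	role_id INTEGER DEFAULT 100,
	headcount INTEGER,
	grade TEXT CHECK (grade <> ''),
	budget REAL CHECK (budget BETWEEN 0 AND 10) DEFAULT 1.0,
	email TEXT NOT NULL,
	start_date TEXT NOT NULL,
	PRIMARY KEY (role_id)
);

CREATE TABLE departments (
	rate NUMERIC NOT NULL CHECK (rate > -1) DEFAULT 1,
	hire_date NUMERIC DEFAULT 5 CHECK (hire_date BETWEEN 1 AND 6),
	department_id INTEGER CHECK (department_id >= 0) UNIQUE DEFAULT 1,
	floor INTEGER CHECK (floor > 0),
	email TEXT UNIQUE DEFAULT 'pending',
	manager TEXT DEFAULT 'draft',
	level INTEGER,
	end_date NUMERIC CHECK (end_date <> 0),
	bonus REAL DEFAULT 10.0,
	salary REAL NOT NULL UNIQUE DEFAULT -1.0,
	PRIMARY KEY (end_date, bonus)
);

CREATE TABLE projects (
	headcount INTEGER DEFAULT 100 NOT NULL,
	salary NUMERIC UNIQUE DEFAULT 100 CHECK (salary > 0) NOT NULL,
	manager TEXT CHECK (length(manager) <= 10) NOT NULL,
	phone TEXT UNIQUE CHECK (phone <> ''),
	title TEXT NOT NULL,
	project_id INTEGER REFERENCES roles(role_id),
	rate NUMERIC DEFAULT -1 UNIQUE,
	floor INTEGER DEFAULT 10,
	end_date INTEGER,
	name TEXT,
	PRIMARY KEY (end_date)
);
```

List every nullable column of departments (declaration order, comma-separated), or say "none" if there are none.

hire_date, department_id, floor, email, manager, level

- rate: declared NOT NULL → not nullable.
- hire_date: CHECK does not forbid NULL (a CHECK constraint passes when its expression is NULL) → nullable.
- department_id: CHECK does not forbid NULL (a CHECK constraint passes when its expression is NULL) → nullable.
- floor: CHECK does not forbid NULL (a CHECK constraint passes when its expression is NULL) → nullable.
- email: UNIQUE does not imply NOT NULL → nullable.
- manager: DEFAULT only fills an omitted column; an explicit NULL is still allowed → nullable.
- level: no NOT NULL constraint applies → nullable.
- end_date: part of the PRIMARY KEY, which implies NOT NULL → not nullable.
- bonus: part of the PRIMARY KEY, which implies NOT NULL → not nullable.
- salary: declared NOT NULL → not nullable.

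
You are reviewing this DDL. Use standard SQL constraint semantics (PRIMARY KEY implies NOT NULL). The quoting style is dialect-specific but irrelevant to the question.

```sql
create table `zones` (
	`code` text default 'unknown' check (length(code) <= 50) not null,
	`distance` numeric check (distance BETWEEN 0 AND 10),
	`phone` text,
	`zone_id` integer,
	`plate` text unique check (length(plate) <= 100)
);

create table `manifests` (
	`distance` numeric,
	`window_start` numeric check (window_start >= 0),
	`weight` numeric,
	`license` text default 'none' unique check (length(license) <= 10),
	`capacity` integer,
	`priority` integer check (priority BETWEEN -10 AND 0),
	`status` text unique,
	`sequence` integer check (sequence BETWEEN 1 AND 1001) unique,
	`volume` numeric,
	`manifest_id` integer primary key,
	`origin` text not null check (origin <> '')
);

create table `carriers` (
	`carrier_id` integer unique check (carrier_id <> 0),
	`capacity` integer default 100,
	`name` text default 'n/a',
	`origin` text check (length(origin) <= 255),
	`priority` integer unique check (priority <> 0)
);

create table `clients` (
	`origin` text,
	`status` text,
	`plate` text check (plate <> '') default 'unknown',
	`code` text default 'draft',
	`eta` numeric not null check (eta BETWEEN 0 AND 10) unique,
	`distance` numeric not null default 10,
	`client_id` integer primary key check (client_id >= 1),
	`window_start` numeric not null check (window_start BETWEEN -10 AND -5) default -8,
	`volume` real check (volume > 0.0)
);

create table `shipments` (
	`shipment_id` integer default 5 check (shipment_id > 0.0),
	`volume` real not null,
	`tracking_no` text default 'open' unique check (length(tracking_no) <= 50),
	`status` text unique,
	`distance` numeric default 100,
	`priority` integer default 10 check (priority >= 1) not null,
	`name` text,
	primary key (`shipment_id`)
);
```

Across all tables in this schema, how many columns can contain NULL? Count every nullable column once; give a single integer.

27

zones: 4 nullable (distance, phone, zone_id, plate — PK none and explicit NOT NULL columns excluded).
manifests: 9 nullable (distance, window_start, weight, license, capacity, priority, status, sequence, volume — PK (manifest_id) and explicit NOT NULL columns excluded).
carriers: 5 nullable (carrier_id, capacity, name, origin, priority — PK none and explicit NOT NULL columns excluded).
clients: 5 nullable (origin, status, plate, code, volume — PK (client_id) and explicit NOT NULL columns excluded).
shipments: 4 nullable (tracking_no, status, distance, name — PK (shipment_id) and explicit NOT NULL columns excluded).
Total: 4 + 9 + 5 + 5 + 4 = 27.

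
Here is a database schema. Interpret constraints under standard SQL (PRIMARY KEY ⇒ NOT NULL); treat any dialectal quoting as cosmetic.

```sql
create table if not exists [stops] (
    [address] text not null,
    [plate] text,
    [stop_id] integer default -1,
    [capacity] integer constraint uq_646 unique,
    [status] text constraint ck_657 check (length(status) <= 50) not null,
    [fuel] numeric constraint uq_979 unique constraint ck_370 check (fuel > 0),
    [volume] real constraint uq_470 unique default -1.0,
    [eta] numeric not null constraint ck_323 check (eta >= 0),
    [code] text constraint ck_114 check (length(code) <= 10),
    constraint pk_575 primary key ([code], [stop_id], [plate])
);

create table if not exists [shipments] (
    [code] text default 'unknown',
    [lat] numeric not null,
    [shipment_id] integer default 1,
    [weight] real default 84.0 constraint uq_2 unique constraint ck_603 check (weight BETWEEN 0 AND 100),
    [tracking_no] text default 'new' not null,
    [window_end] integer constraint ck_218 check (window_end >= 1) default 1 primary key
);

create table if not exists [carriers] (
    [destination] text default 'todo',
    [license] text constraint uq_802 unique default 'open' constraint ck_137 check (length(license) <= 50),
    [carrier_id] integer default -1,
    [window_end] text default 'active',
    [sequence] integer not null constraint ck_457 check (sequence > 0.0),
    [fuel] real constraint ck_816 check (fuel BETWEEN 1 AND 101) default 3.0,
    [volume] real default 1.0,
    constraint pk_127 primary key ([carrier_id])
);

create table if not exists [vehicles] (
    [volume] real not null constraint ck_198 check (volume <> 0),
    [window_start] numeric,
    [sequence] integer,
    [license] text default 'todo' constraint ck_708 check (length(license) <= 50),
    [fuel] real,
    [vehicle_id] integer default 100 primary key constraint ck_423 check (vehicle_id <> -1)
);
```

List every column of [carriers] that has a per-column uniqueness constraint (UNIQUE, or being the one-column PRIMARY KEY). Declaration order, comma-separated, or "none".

- destination: no UNIQUE or single-column PK constraint.
- license: declared UNIQUE → unique.
- carrier_id: single-column PRIMARY KEY → unique.
- window_end: no UNIQUE or single-column PK constraint.
- sequence: no UNIQUE or single-column PK constraint.
- fuel: no UNIQUE or single-column PK constraint.
- volume: no UNIQUE or single-column PK constraint.

license, carrier_id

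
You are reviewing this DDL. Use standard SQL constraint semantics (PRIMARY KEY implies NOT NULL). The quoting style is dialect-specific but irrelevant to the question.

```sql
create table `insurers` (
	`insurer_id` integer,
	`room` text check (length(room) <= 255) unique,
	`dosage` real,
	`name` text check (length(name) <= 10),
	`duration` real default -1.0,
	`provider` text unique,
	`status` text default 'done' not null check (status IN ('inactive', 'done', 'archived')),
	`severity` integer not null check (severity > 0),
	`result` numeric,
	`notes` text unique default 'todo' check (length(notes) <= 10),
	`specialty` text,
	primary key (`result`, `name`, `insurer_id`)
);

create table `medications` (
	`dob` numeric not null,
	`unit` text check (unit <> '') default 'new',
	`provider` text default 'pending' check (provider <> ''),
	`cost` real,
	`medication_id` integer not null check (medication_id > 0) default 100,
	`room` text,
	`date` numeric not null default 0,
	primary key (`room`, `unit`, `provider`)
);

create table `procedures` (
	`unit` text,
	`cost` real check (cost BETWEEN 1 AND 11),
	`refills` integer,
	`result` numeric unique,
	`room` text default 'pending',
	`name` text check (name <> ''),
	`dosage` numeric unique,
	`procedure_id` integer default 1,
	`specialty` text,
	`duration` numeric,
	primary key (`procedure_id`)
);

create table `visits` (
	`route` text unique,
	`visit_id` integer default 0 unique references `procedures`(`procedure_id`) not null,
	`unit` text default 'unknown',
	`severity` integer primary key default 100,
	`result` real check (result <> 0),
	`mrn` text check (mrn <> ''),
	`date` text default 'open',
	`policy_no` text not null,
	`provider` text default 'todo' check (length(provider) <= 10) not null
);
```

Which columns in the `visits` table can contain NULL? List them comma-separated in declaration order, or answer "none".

- route: UNIQUE does not imply NOT NULL → nullable.
- visit_id: declared NOT NULL → not nullable.
- unit: DEFAULT only fills an omitted column; an explicit NULL is still allowed → nullable.
- severity: part of the PRIMARY KEY, which implies NOT NULL → not nullable.
- result: CHECK does not forbid NULL (a CHECK constraint passes when its expression is NULL) → nullable.
- mrn: CHECK does not forbid NULL (a CHECK constraint passes when its expression is NULL) → nullable.
- date: DEFAULT only fills an omitted column; an explicit NULL is still allowed → nullable.
- policy_no: declared NOT NULL → not nullable.
- provider: declared NOT NULL → not nullable.

route, unit, result, mrn, date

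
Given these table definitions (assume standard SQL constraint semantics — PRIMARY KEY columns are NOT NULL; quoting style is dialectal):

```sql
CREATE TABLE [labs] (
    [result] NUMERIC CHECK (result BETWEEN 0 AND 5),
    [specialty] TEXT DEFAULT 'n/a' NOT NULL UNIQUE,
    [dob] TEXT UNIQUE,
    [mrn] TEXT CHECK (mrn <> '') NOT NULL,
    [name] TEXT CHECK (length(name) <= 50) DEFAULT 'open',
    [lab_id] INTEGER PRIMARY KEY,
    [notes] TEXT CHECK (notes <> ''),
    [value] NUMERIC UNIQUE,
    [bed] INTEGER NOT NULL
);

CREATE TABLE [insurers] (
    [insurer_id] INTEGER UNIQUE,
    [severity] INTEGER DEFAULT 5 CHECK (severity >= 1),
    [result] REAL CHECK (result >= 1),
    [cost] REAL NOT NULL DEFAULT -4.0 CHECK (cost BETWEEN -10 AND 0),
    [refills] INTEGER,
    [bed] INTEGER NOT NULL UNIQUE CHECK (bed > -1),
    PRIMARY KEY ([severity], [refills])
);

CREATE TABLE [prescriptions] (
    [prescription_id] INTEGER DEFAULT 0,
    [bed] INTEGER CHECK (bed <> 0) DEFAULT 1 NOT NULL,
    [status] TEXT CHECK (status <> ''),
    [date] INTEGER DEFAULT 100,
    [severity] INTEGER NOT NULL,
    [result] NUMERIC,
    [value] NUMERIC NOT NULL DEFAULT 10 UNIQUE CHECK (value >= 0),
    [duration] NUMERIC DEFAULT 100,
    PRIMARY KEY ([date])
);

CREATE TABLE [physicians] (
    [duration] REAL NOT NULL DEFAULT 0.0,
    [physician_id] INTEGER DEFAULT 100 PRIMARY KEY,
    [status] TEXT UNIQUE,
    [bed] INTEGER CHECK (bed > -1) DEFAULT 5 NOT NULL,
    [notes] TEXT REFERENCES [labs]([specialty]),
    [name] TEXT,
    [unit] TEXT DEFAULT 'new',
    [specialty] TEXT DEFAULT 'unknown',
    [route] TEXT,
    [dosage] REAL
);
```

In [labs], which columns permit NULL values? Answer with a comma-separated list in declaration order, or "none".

result, dob, name, notes, value

- result: CHECK does not forbid NULL (a CHECK constraint passes when its expression is NULL) → nullable.
- specialty: declared NOT NULL → not nullable.
- dob: UNIQUE does not imply NOT NULL → nullable.
- mrn: declared NOT NULL → not nullable.
- name: CHECK does not forbid NULL (a CHECK constraint passes when its expression is NULL) → nullable.
- lab_id: part of the PRIMARY KEY, which implies NOT NULL → not nullable.
- notes: CHECK does not forbid NULL (a CHECK constraint passes when its expression is NULL) → nullable.
- value: UNIQUE does not imply NOT NULL → nullable.
- bed: declared NOT NULL → not nullable.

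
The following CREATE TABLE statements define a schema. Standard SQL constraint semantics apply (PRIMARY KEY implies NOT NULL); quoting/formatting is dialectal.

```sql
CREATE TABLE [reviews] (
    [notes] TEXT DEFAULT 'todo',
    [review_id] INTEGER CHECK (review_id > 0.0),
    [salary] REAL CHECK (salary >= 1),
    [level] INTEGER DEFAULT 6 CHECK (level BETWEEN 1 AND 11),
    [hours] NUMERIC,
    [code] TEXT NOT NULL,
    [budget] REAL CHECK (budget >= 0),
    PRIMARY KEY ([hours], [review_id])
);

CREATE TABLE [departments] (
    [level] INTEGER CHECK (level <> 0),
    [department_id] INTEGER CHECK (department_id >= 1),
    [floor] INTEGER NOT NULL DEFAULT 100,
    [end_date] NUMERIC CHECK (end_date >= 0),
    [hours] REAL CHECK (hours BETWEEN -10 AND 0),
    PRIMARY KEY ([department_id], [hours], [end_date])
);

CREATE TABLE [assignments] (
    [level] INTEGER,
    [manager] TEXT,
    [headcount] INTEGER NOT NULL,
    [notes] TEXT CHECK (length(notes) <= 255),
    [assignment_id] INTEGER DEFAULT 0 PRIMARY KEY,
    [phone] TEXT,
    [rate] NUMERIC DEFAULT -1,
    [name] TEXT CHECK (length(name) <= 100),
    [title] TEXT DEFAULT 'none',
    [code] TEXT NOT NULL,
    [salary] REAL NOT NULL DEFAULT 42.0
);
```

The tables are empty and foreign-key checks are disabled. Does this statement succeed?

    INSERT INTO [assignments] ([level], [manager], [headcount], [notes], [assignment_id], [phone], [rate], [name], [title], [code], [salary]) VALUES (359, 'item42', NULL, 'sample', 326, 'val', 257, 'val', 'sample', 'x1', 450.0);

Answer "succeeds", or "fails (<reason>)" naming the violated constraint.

headcount is explicitly set to NULL, but headcount is declared NOT NULL.

fails (NOT NULL on headcount)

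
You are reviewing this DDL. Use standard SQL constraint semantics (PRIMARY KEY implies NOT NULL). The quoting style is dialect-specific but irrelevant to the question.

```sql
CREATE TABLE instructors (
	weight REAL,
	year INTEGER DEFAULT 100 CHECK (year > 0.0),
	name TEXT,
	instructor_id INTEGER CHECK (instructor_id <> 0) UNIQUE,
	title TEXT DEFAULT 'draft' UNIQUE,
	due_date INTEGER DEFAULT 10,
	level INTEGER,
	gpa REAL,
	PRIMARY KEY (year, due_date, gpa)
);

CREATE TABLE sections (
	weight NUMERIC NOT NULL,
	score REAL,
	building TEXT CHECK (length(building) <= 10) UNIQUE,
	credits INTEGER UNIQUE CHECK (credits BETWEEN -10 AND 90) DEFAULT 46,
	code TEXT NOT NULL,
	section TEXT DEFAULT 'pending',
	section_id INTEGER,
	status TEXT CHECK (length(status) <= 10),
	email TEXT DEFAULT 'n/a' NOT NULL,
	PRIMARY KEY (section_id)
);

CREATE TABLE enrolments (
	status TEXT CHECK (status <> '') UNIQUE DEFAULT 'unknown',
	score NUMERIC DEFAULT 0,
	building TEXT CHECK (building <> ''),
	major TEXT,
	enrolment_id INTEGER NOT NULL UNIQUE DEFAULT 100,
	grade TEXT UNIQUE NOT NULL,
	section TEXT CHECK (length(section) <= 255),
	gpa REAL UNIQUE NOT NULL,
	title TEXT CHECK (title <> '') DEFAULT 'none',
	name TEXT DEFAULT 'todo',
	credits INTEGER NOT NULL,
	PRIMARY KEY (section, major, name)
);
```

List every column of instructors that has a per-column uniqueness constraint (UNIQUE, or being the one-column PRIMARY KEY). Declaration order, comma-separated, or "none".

- weight: no UNIQUE or single-column PK constraint.
- year: part of a composite PRIMARY KEY — only the tuple is unique, not this column on its own.
- name: no UNIQUE or single-column PK constraint.
- instructor_id: declared UNIQUE → unique.
- title: declared UNIQUE → unique.
- due_date: part of a composite PRIMARY KEY — only the tuple is unique, not this column on its own.
- level: no UNIQUE or single-column PK constraint.
- gpa: part of a composite PRIMARY KEY — only the tuple is unique, not this column on its own.

instructor_id, title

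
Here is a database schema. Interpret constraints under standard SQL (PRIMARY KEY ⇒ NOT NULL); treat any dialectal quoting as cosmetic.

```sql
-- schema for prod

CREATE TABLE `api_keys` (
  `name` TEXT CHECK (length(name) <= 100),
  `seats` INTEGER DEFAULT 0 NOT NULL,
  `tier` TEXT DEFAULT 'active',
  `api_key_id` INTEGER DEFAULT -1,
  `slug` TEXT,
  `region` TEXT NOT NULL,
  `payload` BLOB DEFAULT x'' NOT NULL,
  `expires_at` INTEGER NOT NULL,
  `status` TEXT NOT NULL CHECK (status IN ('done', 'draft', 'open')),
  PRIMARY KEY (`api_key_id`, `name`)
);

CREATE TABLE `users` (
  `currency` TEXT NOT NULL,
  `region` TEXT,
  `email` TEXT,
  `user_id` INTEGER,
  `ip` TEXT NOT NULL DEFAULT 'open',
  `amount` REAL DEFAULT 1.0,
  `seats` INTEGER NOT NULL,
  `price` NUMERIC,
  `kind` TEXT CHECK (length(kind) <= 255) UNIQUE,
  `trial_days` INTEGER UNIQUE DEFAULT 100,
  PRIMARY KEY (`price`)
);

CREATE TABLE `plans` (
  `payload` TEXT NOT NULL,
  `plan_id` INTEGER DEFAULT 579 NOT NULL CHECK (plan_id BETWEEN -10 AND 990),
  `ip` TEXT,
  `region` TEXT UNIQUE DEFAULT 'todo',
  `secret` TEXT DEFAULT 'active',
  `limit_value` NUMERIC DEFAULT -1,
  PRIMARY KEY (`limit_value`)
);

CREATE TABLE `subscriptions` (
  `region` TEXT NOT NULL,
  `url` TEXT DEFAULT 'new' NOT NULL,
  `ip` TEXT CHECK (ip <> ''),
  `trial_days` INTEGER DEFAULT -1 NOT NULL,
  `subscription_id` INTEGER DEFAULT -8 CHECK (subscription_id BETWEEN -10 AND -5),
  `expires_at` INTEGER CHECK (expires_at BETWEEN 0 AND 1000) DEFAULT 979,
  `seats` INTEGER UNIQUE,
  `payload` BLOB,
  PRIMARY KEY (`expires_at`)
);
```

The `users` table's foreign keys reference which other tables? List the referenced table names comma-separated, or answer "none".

none

No column in users has a REFERENCES clause.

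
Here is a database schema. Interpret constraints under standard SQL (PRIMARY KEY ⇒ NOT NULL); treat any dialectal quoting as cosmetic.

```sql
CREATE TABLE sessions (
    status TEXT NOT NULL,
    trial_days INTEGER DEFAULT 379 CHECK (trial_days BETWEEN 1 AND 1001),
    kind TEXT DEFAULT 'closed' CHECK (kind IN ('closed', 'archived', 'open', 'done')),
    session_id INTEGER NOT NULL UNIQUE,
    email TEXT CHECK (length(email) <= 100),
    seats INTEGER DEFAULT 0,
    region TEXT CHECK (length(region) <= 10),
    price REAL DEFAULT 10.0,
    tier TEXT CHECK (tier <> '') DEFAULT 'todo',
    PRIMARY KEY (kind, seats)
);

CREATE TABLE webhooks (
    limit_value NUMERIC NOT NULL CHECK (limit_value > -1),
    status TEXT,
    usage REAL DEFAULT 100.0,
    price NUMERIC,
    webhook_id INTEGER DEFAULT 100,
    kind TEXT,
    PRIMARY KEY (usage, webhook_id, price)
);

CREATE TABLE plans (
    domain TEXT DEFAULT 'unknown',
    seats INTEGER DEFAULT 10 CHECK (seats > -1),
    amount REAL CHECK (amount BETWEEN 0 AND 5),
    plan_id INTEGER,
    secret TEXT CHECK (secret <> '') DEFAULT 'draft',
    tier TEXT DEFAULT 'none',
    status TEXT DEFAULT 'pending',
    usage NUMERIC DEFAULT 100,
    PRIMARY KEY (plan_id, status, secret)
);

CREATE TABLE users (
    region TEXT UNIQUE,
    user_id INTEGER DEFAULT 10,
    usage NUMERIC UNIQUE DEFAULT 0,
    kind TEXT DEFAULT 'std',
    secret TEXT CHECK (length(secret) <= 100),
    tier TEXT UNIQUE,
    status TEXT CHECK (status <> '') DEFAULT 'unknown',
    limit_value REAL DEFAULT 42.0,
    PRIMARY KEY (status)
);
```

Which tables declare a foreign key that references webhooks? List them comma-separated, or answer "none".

none

No REFERENCES clause anywhere in the schema names webhooks.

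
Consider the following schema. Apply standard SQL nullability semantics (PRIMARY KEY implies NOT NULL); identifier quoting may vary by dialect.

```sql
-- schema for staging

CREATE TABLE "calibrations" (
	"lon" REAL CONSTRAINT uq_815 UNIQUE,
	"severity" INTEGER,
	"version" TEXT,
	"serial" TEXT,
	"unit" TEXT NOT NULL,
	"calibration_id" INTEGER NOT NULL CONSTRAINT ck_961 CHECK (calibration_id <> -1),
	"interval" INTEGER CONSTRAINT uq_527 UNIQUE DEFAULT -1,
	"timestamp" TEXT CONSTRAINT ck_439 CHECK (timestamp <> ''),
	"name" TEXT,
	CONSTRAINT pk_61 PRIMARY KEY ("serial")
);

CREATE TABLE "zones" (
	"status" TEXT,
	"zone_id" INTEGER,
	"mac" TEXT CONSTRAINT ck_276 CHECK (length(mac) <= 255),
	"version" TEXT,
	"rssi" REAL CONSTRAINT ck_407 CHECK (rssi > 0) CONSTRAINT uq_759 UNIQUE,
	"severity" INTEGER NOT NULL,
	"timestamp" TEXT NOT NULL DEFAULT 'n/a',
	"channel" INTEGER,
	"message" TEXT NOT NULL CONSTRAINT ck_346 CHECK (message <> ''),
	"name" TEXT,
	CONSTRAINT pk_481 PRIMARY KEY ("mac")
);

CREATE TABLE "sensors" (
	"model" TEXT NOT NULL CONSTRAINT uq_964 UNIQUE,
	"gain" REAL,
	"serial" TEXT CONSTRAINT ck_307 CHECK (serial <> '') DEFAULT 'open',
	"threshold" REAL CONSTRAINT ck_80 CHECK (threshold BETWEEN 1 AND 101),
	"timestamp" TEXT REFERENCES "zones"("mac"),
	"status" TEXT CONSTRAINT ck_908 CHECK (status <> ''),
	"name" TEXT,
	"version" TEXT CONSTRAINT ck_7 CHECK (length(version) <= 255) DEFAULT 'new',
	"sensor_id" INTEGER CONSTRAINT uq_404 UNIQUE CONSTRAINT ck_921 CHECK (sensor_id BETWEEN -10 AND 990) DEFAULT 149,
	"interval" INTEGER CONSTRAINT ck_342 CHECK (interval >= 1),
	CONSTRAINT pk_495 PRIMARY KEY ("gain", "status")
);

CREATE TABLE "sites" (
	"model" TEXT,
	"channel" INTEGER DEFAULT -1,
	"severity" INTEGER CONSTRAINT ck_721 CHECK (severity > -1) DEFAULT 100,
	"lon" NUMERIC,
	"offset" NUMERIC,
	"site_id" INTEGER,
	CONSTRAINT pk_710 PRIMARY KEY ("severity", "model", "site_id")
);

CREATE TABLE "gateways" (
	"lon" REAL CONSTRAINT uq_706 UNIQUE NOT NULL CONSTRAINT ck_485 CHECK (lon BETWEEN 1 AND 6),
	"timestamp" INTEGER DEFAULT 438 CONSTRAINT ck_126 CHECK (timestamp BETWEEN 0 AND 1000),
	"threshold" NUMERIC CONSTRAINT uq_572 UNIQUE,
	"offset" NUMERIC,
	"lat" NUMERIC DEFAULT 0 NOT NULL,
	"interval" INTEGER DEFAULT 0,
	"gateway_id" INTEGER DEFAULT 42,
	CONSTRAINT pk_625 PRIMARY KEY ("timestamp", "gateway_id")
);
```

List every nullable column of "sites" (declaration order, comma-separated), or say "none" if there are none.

- model: part of the PRIMARY KEY, which implies NOT NULL → not nullable.
- channel: DEFAULT only fills an omitted column; an explicit NULL is still allowed → nullable.
- severity: part of the PRIMARY KEY, which implies NOT NULL → not nullable.
- lon: no NOT NULL constraint applies → nullable.
- offset: no NOT NULL constraint applies → nullable.
- site_id: part of the PRIMARY KEY, which implies NOT NULL → not nullable.

channel, lon, offset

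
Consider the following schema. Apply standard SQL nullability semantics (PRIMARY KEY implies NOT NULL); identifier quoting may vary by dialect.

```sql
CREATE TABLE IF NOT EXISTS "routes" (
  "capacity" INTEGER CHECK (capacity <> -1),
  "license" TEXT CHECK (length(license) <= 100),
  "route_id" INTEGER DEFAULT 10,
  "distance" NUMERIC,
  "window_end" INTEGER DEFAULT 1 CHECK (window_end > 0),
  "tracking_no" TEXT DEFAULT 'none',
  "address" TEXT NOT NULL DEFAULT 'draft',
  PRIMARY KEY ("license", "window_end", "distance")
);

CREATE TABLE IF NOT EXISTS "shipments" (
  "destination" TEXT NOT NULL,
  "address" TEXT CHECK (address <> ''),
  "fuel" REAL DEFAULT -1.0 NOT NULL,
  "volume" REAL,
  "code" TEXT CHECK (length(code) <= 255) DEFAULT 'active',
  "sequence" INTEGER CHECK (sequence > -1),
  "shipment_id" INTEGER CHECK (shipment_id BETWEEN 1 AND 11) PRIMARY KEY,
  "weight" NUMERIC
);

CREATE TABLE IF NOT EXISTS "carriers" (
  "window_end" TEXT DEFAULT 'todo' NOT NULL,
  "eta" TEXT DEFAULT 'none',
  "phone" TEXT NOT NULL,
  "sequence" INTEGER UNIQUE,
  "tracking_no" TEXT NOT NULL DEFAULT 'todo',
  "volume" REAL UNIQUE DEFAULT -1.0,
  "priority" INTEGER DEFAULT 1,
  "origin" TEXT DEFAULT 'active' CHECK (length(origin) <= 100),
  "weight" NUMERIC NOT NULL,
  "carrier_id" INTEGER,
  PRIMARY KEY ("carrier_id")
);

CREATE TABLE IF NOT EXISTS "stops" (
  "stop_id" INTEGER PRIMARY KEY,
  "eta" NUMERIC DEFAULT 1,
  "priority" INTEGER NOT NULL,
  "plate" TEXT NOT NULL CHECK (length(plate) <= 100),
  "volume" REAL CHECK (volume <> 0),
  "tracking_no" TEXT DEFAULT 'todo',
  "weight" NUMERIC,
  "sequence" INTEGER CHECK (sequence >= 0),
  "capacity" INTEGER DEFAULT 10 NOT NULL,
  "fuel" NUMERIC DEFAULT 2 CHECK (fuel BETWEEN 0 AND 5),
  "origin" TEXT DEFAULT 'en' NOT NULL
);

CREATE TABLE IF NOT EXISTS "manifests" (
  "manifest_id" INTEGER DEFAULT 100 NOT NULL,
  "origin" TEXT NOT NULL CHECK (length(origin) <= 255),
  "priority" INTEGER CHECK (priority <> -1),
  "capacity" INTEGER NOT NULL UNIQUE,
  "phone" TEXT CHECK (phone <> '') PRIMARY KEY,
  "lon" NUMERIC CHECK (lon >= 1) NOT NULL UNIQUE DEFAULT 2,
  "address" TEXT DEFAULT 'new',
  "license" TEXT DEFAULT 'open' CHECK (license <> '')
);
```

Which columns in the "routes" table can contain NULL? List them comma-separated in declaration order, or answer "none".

- capacity: CHECK does not forbid NULL (a CHECK constraint passes when its expression is NULL) → nullable.
- license: part of the PRIMARY KEY, which implies NOT NULL → not nullable.
- route_id: DEFAULT only fills an omitted column; an explicit NULL is still allowed → nullable.
- distance: part of the PRIMARY KEY, which implies NOT NULL → not nullable.
- window_end: part of the PRIMARY KEY, which implies NOT NULL → not nullable.
- tracking_no: DEFAULT only fills an omitted column; an explicit NULL is still allowed → nullable.
- address: declared NOT NULL → not nullable.

capacity, route_id, tracking_no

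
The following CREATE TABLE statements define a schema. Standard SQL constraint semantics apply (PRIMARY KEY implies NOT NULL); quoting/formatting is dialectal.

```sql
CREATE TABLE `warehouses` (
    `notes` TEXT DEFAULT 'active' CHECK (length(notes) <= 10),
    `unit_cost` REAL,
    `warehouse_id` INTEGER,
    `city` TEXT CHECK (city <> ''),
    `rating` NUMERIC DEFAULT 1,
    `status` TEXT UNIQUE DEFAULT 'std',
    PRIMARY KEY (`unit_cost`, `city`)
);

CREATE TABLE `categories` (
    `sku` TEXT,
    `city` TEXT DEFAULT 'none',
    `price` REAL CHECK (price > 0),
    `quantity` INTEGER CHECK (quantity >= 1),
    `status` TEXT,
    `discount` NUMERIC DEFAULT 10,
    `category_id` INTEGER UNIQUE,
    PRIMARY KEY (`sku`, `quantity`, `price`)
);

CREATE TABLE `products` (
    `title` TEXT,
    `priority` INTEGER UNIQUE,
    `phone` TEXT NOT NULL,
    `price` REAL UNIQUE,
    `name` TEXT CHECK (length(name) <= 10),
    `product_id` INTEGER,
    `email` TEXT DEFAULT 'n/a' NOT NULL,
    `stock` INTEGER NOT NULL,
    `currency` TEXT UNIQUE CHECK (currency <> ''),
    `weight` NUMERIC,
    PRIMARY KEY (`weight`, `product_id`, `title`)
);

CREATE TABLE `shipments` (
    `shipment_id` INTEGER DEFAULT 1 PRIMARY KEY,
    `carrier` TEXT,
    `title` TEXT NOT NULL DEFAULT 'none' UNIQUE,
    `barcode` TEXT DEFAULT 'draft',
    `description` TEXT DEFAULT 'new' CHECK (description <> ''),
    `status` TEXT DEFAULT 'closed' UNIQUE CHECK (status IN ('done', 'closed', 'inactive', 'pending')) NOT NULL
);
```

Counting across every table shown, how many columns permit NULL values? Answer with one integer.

warehouses: 4 nullable (notes, warehouse_id, rating, status — PK (unit_cost, city) and explicit NOT NULL columns excluded).
categories: 4 nullable (city, status, discount, category_id — PK (sku, quantity, price) and explicit NOT NULL columns excluded).
products: 4 nullable (priority, price, name, currency — PK (weight, product_id, title) and explicit NOT NULL columns excluded).
shipments: 3 nullable (carrier, barcode, description — PK (shipment_id) and explicit NOT NULL columns excluded).
Total: 4 + 4 + 4 + 3 = 15.

15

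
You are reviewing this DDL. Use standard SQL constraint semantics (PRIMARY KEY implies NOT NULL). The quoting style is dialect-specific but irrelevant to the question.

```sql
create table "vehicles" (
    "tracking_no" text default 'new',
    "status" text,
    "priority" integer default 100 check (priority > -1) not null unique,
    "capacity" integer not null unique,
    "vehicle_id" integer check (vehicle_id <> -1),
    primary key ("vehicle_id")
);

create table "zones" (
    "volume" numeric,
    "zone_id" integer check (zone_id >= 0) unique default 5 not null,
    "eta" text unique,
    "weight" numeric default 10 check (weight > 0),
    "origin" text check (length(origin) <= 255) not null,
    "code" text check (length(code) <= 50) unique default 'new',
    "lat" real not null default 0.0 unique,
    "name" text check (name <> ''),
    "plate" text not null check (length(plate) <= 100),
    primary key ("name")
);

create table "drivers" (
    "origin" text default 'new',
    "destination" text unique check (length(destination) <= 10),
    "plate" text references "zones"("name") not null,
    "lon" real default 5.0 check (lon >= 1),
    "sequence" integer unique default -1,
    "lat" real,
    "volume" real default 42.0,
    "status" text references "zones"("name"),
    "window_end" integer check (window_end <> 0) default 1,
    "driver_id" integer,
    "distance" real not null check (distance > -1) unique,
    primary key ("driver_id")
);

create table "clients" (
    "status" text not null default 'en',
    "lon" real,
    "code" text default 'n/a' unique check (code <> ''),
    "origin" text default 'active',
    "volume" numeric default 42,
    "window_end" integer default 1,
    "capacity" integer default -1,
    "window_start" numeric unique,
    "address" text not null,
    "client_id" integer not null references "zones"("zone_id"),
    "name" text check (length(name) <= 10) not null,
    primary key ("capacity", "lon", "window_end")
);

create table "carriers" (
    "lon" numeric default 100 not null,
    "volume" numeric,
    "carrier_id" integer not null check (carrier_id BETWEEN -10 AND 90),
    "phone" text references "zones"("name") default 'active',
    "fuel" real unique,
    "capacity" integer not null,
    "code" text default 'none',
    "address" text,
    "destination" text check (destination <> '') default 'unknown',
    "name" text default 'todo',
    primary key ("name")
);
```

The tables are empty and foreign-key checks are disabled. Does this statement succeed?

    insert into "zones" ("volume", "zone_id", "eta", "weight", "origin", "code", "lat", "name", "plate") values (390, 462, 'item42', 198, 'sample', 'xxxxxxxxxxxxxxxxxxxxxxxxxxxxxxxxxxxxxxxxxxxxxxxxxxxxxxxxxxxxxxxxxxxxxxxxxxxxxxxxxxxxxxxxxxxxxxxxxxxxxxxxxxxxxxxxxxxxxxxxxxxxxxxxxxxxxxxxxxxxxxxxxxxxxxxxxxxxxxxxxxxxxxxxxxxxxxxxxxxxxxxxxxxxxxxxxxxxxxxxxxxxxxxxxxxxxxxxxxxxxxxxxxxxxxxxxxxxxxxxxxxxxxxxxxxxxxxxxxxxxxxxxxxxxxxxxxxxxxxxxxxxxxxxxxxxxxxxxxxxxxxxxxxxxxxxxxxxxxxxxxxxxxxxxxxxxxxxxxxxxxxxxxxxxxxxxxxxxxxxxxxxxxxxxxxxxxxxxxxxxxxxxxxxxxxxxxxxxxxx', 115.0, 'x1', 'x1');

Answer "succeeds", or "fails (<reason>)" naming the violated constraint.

The value 'xxxxxxxxxxxxxxxxxxxxxxxxxxxxxxxxxxxxxxxxxxxxxxxxxxxxxxxxxxxxxxxxxxxxxxxxxxxxxxxxxxxxxxxxxxxxxxxxxxxxxxxxxxxxxxxxxxxxxxxxxxxxxxxxxxxxxxxxxxxxxxxxxxxxxxxxxxxxxxxxxxxxxxxxxxxxxxxxxxxxxxxxxxxxxxxxxxxxxxxxxxxxxxxxxxxxxxxxxxxxxxxxxxxxxxxxxxxxxxxxxxxxxxxxxxxxxxxxxxxxxxxxxxxxxxxxxxxxxxxxxxxxxxxxxxxxxxxxxxxxxxxxxxxxxxxxxxxxxxxxxxxxxxxxxxxxxxxxxxxxxxxxxxxxxxxxxxxxxxxxxxxxxxxxxxxxxxxxxxxxxxxxxxxxxxxxxxxxxxxx' for code violates CHECK (length(code) <= 50).

fails (CHECK on code)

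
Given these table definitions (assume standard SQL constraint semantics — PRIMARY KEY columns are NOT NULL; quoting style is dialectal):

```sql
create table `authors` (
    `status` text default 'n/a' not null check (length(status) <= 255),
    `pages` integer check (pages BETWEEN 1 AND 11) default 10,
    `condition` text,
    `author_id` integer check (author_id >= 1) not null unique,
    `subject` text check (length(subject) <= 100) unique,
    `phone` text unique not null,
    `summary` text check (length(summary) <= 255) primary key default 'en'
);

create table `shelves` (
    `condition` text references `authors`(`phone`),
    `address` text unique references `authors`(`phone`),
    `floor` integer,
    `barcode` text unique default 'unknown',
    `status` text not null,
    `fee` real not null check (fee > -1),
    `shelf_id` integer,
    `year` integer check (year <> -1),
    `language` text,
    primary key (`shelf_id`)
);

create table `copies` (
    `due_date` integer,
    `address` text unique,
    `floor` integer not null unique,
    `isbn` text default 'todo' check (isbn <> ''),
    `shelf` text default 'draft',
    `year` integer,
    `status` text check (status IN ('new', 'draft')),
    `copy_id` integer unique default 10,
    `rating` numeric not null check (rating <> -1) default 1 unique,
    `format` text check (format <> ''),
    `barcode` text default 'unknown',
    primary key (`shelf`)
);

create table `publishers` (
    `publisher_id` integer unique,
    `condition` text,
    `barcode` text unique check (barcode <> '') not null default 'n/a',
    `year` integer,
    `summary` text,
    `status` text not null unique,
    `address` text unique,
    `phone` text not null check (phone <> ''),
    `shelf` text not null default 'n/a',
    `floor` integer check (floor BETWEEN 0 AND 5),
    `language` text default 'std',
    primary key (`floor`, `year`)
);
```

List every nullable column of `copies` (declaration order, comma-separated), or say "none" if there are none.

- due_date: no NOT NULL constraint applies → nullable.
- address: UNIQUE does not imply NOT NULL → nullable.
- floor: declared NOT NULL → not nullable.
- isbn: CHECK does not forbid NULL (a CHECK constraint passes when its expression is NULL) → nullable.
- shelf: part of the PRIMARY KEY, which implies NOT NULL → not nullable.
- year: no NOT NULL constraint applies → nullable.
- status: CHECK does not forbid NULL (a CHECK constraint passes when its expression is NULL) → nullable.
- copy_id: UNIQUE does not imply NOT NULL → nullable.
- rating: declared NOT NULL → not nullable.
- format: CHECK does not forbid NULL (a CHECK constraint passes when its expression is NULL) → nullable.
- barcode: DEFAULT only fills an omitted column; an explicit NULL is still allowed → nullable.

due_date, address, isbn, year, status, copy_id, format, barcode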